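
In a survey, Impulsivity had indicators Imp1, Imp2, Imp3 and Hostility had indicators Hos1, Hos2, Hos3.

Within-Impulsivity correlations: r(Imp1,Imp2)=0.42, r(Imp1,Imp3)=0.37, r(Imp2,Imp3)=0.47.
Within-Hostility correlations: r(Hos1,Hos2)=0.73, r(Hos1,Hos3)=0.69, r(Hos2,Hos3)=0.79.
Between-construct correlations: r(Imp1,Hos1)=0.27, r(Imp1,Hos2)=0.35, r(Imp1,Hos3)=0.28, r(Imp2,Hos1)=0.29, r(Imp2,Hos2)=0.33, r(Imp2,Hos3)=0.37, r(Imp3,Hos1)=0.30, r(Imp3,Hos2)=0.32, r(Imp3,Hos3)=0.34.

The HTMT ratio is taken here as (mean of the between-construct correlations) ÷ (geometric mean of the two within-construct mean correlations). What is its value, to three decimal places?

0.569

Between-construct mean = 2.85/9 = 0.3167.
Mean within-Imp = 1.26/3 = 0.4200; mean within-Hos = 2.21/3 = 0.7367.
Geometric mean = √(0.4200 × 0.7367) = 0.5562.
HTMT = 0.3167 / 0.5562 = 0.569.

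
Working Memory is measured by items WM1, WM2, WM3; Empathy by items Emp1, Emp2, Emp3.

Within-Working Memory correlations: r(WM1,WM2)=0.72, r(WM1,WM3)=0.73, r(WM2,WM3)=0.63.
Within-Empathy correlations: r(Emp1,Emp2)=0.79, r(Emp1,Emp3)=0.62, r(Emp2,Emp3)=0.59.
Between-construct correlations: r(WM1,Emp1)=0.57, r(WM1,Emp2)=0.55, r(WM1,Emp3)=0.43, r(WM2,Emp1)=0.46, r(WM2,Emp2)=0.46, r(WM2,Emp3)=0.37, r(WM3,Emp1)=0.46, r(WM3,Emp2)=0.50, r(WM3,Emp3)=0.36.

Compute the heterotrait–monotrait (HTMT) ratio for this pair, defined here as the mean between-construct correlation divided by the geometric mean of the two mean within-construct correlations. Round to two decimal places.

Mean between = 4.16/9 = 0.4622.
Mean within-WM = 2.08/3 = 0.6933; mean within-Emp = 2.00/3 = 0.6667.
Geometric mean = √(0.6933 × 0.6667) = 0.6799.
HTMT = 0.4622 / 0.6799 = 0.68.

0.68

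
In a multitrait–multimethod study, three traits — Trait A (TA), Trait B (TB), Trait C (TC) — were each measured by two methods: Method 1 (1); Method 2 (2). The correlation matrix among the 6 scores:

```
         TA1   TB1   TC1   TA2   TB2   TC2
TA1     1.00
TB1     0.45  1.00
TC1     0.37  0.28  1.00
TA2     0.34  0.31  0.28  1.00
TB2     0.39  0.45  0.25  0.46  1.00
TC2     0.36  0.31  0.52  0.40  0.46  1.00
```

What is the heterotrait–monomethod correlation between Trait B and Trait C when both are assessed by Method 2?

0.46

Different traits, same method: r(TB2, TC2) = 0.46.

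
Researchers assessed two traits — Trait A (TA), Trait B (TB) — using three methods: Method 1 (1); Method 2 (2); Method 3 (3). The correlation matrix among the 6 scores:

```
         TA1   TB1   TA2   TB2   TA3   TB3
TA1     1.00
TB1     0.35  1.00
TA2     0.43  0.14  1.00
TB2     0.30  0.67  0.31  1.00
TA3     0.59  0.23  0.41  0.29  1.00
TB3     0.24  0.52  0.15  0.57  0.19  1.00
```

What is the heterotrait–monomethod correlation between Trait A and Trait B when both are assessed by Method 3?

Different traits, same method: r(TA3, TB3) = 0.19.

0.19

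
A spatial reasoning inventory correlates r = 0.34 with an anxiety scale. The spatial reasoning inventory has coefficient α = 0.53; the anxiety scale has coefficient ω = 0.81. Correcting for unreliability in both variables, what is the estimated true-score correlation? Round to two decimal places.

0.52

r_true = r_obs / √(r_xx · r_yy) = 0.34 / √(0.53 × 0.81) = 0.34 / √0.4293 = 0.34 / 0.6552 ≈ 0.52.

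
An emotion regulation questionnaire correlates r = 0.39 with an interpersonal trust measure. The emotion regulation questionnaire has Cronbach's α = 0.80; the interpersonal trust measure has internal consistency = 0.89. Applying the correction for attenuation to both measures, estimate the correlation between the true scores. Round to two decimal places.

0.46

r_true = r_obs / √(r_xx · r_yy) = 0.39 / √(0.80 × 0.89) = 0.39 / √0.7120 = 0.39 / 0.8438 ≈ 0.46.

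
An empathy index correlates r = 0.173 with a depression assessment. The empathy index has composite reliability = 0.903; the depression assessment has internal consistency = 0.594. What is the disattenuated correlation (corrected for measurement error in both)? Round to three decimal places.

0.236

r_true = r_obs / √(r_xx · r_yy) = 0.173 / √(0.903 × 0.594) = 0.173 / √0.536382 = 0.173 / 0.7324 ≈ 0.236.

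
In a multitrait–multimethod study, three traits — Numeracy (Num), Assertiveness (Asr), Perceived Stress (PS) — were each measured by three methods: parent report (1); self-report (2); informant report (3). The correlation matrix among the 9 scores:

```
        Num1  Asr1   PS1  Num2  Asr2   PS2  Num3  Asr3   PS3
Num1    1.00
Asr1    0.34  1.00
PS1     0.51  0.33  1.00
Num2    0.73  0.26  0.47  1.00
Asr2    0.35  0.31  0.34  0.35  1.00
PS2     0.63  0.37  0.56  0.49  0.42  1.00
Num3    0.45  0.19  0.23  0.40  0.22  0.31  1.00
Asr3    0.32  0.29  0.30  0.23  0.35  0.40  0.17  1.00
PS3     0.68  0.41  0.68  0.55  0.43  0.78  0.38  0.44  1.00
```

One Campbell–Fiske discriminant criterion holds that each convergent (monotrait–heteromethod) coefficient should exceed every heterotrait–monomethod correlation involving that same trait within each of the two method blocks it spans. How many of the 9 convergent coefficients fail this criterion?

5

Checking each validity diagonal entry against its comparison values:
Num (methods 1·2): 0.73 vs {0.34, 0.35, 0.51, 0.49} → pass.
Num (methods 1·3): 0.45 vs {0.34, 0.17, 0.51, 0.38} → fail.
Num (methods 2·3): 0.40 vs {0.35, 0.17, 0.49, 0.38} → fail.
Asr (methods 1·2): 0.31 vs {0.34, 0.35, 0.33, 0.42} → fail.
Asr (methods 1·3): 0.29 vs {0.34, 0.17, 0.33, 0.44} → fail.
Asr (methods 2·3): 0.35 vs {0.35, 0.17, 0.42, 0.44} → fail.
PS (methods 1·2): 0.56 vs {0.51, 0.49, 0.33, 0.42} → pass.
PS (methods 1·3): 0.68 vs {0.51, 0.38, 0.33, 0.44} → pass.
PS (methods 2·3): 0.78 vs {0.49, 0.38, 0.42, 0.44} → pass.
5 of 9 fail.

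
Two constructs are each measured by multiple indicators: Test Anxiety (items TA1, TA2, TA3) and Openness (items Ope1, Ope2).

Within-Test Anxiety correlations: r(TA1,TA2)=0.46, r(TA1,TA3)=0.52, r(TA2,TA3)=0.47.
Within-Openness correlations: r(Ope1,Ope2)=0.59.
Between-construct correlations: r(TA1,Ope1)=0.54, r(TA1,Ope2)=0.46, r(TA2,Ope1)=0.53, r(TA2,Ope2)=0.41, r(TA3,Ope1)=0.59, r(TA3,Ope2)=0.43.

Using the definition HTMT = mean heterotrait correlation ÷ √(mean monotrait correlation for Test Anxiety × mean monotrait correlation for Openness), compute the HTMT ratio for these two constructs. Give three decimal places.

Mean heterotrait r = 2.96/6 = 0.4933.
Mean within-TA = 1.45/3 = 0.4833; mean within-Ope = 0.59/1 = 0.5900.
Geometric mean = √(0.4833 × 0.5900) = 0.5340.
HTMT = 0.4933 / 0.5340 = 0.924.

0.924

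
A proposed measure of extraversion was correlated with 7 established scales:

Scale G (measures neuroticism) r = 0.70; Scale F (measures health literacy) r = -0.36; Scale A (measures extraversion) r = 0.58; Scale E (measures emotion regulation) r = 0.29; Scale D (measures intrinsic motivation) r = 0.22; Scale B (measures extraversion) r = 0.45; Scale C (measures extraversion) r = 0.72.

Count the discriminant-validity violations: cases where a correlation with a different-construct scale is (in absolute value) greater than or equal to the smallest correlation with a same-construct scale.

1

Convergent (same construct = extraversion): Scale A, Scale B, Scale C.
Smallest convergent = 0.45. Discriminant |r|: 0.70, 0.36, 0.29, 0.22; count ≥ 0.45 → 1.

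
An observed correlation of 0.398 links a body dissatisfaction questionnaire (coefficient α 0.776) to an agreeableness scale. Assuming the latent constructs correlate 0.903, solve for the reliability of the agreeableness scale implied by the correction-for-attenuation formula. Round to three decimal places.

0.250

r_true = r_obs / √(r_xx · r_yy) ⇒ 0.903 = 0.398 / √(0.776 · r_yy).
√(0.776 · r_yy) = 0.398 / 0.903 = 0.4408; 0.776 · r_yy = 0.1943; r_yy = 0.1943 / 0.776 ≈ 0.250.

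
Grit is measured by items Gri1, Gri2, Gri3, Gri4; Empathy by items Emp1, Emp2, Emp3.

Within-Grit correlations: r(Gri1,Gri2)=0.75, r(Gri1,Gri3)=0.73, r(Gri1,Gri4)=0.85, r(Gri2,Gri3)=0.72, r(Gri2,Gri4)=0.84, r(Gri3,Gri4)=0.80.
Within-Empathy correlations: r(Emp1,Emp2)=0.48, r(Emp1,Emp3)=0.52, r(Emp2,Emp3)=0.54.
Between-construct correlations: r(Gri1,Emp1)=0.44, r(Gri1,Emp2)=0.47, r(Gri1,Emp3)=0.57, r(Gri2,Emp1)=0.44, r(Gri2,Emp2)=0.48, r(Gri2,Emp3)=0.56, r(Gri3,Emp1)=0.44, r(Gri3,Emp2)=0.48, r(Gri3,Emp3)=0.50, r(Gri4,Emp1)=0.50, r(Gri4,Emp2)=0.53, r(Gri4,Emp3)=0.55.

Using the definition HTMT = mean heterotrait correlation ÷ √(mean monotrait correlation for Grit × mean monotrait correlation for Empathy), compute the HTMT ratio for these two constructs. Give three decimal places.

Between-construct mean = 5.96/12 = 0.4967.
Mean within-Gri = 4.69/6 = 0.7817; mean within-Emp = 1.54/3 = 0.5133.
Geometric mean = √(0.7817 × 0.5133) = 0.6334.
HTMT = 0.4967 / 0.6334 = 0.784.

0.784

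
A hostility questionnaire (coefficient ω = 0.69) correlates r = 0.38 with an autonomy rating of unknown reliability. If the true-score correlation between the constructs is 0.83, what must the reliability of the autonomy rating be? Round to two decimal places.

r_true = r_obs / √(r_xx · r_yy) ⇒ 0.83 = 0.38 / √(0.69 · r_yy).
√(0.69 · r_yy) = 0.38 / 0.83 = 0.4578; 0.69 · r_yy = 0.2096; r_yy = 0.2096 / 0.69 ≈ 0.30.

0.30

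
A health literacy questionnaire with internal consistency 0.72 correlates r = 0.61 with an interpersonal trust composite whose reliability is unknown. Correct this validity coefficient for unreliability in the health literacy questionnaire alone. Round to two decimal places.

0.72

Single correction: r_c = r_obs / √r_xx = 0.61 / √0.72 = 0.61 / 0.8485 ≈ 0.72.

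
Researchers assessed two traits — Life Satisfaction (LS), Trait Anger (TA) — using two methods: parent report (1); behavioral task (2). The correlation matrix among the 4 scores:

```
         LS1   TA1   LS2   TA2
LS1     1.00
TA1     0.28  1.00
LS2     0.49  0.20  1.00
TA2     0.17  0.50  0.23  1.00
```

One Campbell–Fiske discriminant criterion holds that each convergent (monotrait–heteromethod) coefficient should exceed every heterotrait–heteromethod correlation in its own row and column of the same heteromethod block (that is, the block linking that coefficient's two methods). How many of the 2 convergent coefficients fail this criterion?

0

Checking each validity diagonal entry against its comparison values:
LS (methods 1·2): 0.49 vs {0.17, 0.20} → pass.
TA (methods 1·2): 0.50 vs {0.20, 0.17} → pass.
0 of 2 fail.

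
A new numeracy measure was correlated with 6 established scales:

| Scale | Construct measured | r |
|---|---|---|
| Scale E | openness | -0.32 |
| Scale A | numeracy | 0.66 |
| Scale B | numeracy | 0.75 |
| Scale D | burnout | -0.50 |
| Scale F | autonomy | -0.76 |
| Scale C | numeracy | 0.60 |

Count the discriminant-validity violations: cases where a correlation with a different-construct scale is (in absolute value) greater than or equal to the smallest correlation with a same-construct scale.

Convergent (same construct = numeracy): Scale A, Scale B, Scale C.
Smallest convergent = 0.60. Discriminant |r|: 0.32, 0.50, 0.76; count ≥ 0.60 → 1.

1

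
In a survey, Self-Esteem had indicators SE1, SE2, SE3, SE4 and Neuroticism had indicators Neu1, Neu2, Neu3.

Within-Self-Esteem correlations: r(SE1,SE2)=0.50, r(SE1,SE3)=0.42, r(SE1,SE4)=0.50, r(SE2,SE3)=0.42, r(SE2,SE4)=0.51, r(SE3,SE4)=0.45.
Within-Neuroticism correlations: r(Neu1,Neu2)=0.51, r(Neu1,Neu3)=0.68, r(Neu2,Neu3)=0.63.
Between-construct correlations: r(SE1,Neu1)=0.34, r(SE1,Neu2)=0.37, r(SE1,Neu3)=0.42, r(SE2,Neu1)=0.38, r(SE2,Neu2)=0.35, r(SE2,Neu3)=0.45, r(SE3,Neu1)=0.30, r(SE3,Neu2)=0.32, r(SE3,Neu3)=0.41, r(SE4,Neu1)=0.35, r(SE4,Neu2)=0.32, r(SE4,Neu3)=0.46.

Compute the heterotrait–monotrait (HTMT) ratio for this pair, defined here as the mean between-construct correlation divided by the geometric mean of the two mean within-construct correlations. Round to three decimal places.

0.700

Mean between = 4.47/12 = 0.3725.
Mean within-SE = 2.80/6 = 0.4667; mean within-Neu = 1.82/3 = 0.6067.
Geometric mean = √(0.4667 × 0.6067) = 0.5321.
HTMT = 0.3725 / 0.5321 = 0.700.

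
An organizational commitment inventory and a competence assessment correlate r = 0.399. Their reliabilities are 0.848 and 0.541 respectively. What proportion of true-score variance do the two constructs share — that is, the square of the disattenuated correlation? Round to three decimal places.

0.347

Disattenuated r = 0.399 / √(0.848 × 0.541) = 0.399 / 0.6773 = 0.5891.
Shared true-score variance = 0.5891² = 0.3470 ≈ 0.347.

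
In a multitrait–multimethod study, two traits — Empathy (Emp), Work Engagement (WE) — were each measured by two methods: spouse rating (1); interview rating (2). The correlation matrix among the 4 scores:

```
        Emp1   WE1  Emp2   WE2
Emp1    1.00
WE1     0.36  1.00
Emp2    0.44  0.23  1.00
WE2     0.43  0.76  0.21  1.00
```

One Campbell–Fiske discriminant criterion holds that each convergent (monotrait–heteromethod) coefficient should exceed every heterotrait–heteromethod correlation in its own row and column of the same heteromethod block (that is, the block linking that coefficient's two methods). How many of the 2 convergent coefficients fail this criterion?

0

Convergent coefficients and their comparison sets:
Emp (methods 1·2): 0.44 vs {0.43, 0.23} → pass.
WE (methods 1·2): 0.76 vs {0.23, 0.43} → pass.
0 of 2 fail.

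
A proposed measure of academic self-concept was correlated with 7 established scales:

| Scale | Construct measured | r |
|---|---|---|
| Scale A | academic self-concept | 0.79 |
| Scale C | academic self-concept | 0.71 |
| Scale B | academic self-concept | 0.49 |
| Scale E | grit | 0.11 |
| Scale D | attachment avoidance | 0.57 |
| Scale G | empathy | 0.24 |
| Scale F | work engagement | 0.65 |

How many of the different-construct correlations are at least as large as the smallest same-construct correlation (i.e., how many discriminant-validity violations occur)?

Convergent (same construct = academic self-concept): Scale A, Scale C, Scale B.
Smallest convergent = 0.49. Discriminant values: 0.11, 0.57, 0.24, 0.65; count ≥ 0.49 → 2.

2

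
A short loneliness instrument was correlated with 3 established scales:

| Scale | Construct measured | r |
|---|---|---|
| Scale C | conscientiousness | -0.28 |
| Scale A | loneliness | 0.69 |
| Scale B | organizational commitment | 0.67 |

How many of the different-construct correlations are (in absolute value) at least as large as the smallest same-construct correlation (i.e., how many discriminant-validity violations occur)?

0

Convergent (same construct = loneliness): Scale A.
Smallest convergent = 0.69. Discriminant |r|: 0.28, 0.67; count ≥ 0.69 → 0.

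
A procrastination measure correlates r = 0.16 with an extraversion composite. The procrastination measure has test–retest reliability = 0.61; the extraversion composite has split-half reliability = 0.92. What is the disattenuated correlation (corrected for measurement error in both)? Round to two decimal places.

0.21

r_true = r_obs / √(r_xx · r_yy) = 0.16 / √(0.61 × 0.92) = 0.16 / √0.5612 = 0.16 / 0.7491 ≈ 0.21.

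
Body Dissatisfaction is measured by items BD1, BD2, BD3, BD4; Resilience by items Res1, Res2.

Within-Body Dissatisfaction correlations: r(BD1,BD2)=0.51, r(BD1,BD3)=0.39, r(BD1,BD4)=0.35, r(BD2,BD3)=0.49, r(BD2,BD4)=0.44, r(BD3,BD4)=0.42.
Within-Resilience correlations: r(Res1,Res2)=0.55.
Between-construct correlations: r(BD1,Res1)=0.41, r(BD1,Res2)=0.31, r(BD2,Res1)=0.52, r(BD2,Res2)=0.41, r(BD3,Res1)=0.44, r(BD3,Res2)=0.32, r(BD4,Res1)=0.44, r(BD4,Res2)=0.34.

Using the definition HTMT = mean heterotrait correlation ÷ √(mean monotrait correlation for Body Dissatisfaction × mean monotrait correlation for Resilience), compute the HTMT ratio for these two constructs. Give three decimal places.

0.817

Mean between = 3.19/8 = 0.3988.
Mean within-BD = 2.60/6 = 0.4333; mean within-Res = 0.55/1 = 0.5500.
Geometric mean = √(0.4333 × 0.5500) = 0.4882.
HTMT = 0.3988 / 0.4882 = 0.817.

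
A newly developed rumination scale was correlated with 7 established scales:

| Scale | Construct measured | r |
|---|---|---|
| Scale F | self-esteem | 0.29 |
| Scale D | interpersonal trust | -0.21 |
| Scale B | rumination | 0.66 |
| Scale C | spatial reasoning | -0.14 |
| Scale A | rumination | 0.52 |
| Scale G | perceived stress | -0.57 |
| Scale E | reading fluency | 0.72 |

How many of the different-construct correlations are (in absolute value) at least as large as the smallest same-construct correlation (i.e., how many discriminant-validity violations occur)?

2

Convergent (same construct = rumination): Scale B, Scale A.
Smallest convergent = 0.52. Discriminant |r|: 0.29, 0.21, 0.14, 0.57, 0.72; count ≥ 0.52 → 2.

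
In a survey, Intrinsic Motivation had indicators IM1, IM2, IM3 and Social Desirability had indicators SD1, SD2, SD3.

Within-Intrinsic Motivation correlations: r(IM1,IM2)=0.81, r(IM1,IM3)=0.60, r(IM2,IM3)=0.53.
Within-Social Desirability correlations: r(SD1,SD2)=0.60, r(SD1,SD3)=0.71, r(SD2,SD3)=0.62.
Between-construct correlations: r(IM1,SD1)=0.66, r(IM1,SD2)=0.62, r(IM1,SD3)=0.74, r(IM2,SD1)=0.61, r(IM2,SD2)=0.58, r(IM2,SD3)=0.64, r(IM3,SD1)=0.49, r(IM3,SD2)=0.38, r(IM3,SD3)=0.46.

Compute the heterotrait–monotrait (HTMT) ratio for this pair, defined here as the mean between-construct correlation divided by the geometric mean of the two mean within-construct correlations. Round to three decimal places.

0.892

Between-construct mean = 5.18/9 = 0.5756.
Mean within-IM = 1.94/3 = 0.6467; mean within-SD = 1.93/3 = 0.6433.
Geometric mean = √(0.6467 × 0.6433) = 0.6450.
HTMT = 0.5756 / 0.6450 = 0.892.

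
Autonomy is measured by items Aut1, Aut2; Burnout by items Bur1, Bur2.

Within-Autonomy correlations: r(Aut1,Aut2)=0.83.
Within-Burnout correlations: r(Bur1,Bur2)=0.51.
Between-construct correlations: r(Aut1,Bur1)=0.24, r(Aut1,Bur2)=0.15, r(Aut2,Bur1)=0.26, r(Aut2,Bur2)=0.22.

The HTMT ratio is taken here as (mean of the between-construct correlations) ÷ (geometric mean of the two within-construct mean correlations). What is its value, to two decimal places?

Mean heterotrait r = 0.87/4 = 0.2175.
Mean within-Aut = 0.83/1 = 0.8300; mean within-Bur = 0.51/1 = 0.5100.
Geometric mean = √(0.8300 × 0.5100) = 0.6506.
HTMT = 0.2175 / 0.6506 = 0.33.

0.33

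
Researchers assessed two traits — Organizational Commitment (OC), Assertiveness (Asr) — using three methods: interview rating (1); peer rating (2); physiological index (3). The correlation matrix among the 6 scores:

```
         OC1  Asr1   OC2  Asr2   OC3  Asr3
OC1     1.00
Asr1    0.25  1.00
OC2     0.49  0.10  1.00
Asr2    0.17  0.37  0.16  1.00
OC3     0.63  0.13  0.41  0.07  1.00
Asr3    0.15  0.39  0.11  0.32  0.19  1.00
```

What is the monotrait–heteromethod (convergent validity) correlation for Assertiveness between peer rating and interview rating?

0.37

Same trait (Asr), different methods: r(Asr2, Asr1) = 0.37.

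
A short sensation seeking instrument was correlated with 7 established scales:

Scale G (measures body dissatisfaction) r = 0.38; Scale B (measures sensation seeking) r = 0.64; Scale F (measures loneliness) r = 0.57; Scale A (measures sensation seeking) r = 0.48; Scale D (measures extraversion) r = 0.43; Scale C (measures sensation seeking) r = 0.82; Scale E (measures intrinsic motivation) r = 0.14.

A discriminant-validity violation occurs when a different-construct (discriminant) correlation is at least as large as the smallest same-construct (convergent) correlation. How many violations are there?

1

Convergent (same construct = sensation seeking): Scale B, Scale A, Scale C.
Smallest convergent = 0.48. Discriminant values: 0.38, 0.57, 0.43, 0.14; count ≥ 0.48 → 1.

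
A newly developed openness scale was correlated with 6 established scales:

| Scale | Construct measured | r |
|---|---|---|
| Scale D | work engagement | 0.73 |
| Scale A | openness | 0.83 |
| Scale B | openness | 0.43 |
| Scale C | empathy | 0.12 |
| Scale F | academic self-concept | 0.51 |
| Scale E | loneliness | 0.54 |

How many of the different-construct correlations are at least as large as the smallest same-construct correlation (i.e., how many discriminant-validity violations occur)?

Convergent (same construct = openness): Scale A, Scale B.
Smallest convergent = 0.43. Discriminant values: 0.73, 0.12, 0.51, 0.54; count ≥ 0.43 → 3.

3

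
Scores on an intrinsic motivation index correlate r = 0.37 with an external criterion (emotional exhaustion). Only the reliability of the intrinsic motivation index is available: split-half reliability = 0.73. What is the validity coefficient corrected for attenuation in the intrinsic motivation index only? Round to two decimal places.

0.43

Single correction: r_c = r_obs / √r_xx = 0.37 / √0.73 = 0.37 / 0.8544 ≈ 0.43.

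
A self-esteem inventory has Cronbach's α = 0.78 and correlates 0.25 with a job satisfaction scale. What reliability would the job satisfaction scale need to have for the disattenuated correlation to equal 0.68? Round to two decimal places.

r_true = r_obs / √(r_xx · r_yy) ⇒ 0.68 = 0.25 / √(0.78 · r_yy).
√(0.78 · r_yy) = 0.25 / 0.68 = 0.3676; 0.78 · r_yy = 0.1351; r_yy = 0.1351 / 0.78 ≈ 0.17.

0.17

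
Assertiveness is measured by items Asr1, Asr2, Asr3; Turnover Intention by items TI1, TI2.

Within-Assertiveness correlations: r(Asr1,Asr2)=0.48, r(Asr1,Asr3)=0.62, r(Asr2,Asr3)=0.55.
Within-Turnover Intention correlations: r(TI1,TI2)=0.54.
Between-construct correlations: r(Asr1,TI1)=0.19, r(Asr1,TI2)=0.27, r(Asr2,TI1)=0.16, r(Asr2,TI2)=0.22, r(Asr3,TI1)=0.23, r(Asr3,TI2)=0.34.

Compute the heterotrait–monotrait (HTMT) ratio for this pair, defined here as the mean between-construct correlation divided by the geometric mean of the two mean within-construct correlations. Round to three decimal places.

Mean between = 1.41/6 = 0.2350.
Mean within-Asr = 1.65/3 = 0.5500; mean within-TI = 0.54/1 = 0.5400.
Geometric mean = √(0.5500 × 0.5400) = 0.5450.
HTMT = 0.2350 / 0.5450 = 0.431.

0.431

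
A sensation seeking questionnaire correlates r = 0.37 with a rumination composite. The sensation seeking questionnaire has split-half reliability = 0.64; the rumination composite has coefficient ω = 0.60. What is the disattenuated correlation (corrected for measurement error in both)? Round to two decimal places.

0.60

r_true = r_obs / √(r_xx · r_yy) = 0.37 / √(0.64 × 0.60) = 0.37 / √0.3840 = 0.37 / 0.6197 ≈ 0.60.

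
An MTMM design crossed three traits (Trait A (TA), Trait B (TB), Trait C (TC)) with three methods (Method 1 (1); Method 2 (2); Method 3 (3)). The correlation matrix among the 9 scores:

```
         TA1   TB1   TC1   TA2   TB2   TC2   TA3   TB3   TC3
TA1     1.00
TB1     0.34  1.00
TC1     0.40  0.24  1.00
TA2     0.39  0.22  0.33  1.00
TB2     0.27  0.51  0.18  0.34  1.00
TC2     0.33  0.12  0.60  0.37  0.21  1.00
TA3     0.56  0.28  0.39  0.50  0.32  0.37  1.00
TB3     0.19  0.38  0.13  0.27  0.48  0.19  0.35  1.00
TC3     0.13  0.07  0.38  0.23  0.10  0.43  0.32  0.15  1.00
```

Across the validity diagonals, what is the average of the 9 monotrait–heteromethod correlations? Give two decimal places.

0.47

Convergent values: 0.39, 0.56, 0.50, 0.51, 0.38, 0.48, 0.60, 0.38, 0.43; mean = 4.23/9 = 0.47.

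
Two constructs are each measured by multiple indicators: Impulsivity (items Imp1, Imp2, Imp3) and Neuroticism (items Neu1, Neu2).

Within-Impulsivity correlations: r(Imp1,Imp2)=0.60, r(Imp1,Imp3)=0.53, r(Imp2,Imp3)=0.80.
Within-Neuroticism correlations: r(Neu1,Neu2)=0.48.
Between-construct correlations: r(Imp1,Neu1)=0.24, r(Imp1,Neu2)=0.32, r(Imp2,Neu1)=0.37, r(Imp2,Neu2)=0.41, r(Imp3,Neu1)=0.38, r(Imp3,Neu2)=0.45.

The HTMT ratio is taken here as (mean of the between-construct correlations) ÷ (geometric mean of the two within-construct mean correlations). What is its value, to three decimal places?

0.651

Between-construct mean = 2.17/6 = 0.3617.
Mean within-Imp = 1.93/3 = 0.6433; mean within-Neu = 0.48/1 = 0.4800.
Geometric mean = √(0.6433 × 0.4800) = 0.5557.
HTMT = 0.3617 / 0.5557 = 0.651.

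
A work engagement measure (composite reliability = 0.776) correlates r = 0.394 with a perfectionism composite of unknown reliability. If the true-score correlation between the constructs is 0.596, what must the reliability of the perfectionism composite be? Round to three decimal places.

0.563

r_true = r_obs / √(r_xx · r_yy) ⇒ 0.596 = 0.394 / √(0.776 · r_yy).
√(0.776 · r_yy) = 0.394 / 0.596 = 0.6611; 0.776 · r_yy = 0.4371; r_yy = 0.4371 / 0.776 ≈ 0.563.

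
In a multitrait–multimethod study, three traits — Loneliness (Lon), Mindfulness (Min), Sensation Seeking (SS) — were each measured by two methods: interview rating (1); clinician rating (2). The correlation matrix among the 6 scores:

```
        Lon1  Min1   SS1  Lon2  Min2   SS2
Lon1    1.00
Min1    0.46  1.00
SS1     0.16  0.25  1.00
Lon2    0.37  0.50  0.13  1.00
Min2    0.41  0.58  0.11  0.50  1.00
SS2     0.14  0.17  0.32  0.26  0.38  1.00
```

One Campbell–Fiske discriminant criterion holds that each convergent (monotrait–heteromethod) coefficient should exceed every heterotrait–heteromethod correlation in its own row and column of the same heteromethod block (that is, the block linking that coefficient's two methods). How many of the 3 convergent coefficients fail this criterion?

1

Convergent coefficients and their comparison sets:
Lon (methods 1·2): 0.37 vs {0.41, 0.50, 0.14, 0.13} → fail.
Min (methods 1·2): 0.58 vs {0.50, 0.41, 0.17, 0.11} → pass.
SS (methods 1·2): 0.32 vs {0.13, 0.14, 0.11, 0.17} → pass.
1 of 3 fail.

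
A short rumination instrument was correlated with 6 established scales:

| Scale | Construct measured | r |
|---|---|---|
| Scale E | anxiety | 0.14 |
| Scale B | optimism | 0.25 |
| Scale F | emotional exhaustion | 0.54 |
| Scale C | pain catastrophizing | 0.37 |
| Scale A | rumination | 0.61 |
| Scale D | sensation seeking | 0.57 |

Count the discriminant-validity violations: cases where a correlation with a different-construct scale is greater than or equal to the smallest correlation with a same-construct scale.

0

Convergent (same construct = rumination): Scale A.
Smallest convergent = 0.61. Discriminant values: 0.14, 0.25, 0.54, 0.37, 0.57; count ≥ 0.61 → 0.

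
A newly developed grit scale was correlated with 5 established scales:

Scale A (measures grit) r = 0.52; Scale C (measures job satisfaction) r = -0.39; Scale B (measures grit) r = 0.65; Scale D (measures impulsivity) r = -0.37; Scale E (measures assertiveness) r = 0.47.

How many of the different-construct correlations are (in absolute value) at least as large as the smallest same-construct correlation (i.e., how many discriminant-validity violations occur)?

Convergent (same construct = grit): Scale A, Scale B.
Smallest convergent = 0.52. Discriminant |r|: 0.39, 0.37, 0.47; count ≥ 0.52 → 0.

0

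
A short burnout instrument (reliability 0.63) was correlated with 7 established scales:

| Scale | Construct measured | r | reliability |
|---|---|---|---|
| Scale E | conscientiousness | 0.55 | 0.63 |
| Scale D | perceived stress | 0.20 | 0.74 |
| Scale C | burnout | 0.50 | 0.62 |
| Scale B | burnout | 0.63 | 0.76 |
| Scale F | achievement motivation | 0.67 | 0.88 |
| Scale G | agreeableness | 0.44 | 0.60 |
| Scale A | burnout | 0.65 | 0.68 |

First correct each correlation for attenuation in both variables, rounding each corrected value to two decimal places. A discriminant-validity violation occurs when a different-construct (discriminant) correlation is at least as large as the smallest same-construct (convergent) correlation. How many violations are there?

2

Disattenuated r (r / √(r_scale · r_new)):
  Scale E (disc): 0.55 / √(0.63·0.63) = 0.87
  Scale D (disc): 0.20 / √(0.74·0.63) = 0.29
  Scale C (conv): 0.50 / √(0.62·0.63) = 0.80
  Scale B (conv): 0.63 / √(0.76·0.63) = 0.91
  Scale F (disc): 0.67 / √(0.88·0.63) = 0.90
  Scale G (disc): 0.44 / √(0.60·0.63) = 0.72
  Scale A (conv): 0.65 / √(0.68·0.63) = 0.99
Smallest convergent = 0.80. Discriminant values: 0.87, 0.29, 0.90, 0.72; count ≥ 0.80 → 2.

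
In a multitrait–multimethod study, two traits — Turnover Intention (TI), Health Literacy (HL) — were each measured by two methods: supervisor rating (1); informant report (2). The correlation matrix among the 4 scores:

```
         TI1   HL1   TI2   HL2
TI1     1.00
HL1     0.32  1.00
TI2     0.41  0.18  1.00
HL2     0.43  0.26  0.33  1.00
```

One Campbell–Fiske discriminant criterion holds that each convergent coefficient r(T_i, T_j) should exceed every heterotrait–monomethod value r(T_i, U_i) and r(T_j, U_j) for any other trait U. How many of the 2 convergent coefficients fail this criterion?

1

Convergent coefficients and their comparison sets:
TI (methods 1·2): 0.41 vs {0.32, 0.33} → pass.
HL (methods 1·2): 0.26 vs {0.32, 0.33} → fail.
1 of 2 fail.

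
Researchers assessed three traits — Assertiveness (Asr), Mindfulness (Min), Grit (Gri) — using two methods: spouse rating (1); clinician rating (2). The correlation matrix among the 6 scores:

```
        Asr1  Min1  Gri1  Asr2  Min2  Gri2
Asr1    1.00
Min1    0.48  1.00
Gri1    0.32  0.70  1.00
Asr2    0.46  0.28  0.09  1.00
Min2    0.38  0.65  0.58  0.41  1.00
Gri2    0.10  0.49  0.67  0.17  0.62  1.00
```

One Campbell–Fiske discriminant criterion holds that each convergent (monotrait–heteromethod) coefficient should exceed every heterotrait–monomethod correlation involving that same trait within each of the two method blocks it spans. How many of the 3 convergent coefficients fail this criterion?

3

Each convergent coefficient versus the relevant comparison correlations:
Asr (methods 1·2): 0.46 vs {0.48, 0.41, 0.32, 0.17} → fail.
Min (methods 1·2): 0.65 vs {0.48, 0.41, 0.70, 0.62} → fail.
Gri (methods 1·2): 0.67 vs {0.32, 0.17, 0.70, 0.62} → fail.
3 of 3 fail.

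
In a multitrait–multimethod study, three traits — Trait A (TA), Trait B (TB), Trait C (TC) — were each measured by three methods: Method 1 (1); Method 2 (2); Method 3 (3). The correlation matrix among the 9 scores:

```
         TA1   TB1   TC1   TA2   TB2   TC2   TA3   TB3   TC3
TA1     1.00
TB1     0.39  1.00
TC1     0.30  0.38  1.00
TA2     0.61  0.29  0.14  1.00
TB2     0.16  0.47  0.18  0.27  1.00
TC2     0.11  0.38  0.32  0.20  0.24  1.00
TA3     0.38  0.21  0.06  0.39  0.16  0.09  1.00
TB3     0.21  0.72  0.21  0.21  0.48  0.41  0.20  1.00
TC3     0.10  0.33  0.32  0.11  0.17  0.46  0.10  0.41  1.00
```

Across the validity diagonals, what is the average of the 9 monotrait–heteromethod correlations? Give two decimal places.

0.46

Convergent values: 0.61, 0.38, 0.39, 0.47, 0.72, 0.48, 0.32, 0.32, 0.46; mean = 4.15/9 = 0.46.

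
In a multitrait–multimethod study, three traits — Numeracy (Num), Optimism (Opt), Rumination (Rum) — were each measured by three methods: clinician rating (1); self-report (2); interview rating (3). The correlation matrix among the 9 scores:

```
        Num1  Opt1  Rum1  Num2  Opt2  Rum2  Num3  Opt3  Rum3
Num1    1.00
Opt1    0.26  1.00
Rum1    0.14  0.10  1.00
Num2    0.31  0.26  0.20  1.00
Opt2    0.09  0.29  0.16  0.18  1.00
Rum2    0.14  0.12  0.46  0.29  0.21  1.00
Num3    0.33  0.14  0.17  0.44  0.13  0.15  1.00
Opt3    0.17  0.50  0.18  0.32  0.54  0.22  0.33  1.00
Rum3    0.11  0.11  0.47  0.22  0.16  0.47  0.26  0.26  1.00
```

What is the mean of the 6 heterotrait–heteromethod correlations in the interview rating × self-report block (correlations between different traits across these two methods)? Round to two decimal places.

0.20

HTHM values (method 3 × method 2): 0.13, 0.15, 0.32, 0.22, 0.22, 0.16; mean = 1.20/6 = 0.20.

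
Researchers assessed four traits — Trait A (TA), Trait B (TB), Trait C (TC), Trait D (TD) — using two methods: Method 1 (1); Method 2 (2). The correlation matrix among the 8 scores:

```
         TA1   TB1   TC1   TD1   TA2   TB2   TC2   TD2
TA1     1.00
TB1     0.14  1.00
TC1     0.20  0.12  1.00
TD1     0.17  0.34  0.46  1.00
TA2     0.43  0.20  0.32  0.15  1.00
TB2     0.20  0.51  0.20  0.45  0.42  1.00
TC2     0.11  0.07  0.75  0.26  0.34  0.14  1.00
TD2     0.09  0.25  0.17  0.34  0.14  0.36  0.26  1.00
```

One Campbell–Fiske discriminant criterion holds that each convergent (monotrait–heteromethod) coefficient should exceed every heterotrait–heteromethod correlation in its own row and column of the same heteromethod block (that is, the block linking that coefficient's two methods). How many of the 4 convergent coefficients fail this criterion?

1

Convergent coefficients and their comparison sets:
TA (methods 1·2): 0.43 vs {0.20, 0.20, 0.11, 0.32, 0.09, 0.15} → pass.
TB (methods 1·2): 0.51 vs {0.20, 0.20, 0.07, 0.20, 0.25, 0.45} → pass.
TC (methods 1·2): 0.75 vs {0.32, 0.11, 0.20, 0.07, 0.17, 0.26} → pass.
TD (methods 1·2): 0.34 vs {0.15, 0.09, 0.45, 0.25, 0.26, 0.17} → fail.
1 of 4 fail.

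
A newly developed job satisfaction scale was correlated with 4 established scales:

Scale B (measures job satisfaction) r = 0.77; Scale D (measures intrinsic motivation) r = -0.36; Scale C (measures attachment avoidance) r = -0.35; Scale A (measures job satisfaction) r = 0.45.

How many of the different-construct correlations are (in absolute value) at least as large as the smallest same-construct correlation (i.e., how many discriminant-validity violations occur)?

0

Convergent (same construct = job satisfaction): Scale B, Scale A.
Smallest convergent = 0.45. Discriminant |r|: 0.36, 0.35; count ≥ 0.45 → 0.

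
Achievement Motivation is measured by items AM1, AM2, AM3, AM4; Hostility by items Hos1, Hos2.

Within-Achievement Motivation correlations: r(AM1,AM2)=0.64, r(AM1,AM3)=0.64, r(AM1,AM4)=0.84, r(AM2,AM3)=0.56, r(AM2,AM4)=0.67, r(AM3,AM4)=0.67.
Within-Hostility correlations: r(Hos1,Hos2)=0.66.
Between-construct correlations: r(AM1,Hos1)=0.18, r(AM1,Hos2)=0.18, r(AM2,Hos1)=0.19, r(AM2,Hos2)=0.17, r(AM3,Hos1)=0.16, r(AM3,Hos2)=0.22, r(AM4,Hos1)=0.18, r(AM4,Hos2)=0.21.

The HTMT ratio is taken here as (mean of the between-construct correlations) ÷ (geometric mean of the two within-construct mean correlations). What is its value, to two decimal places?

0.28

Mean between = 1.49/8 = 0.1863.
Mean within-AM = 4.02/6 = 0.6700; mean within-Hos = 0.66/1 = 0.6600.
Geometric mean = √(0.6700 × 0.6600) = 0.6650.
HTMT = 0.1863 / 0.6650 = 0.28.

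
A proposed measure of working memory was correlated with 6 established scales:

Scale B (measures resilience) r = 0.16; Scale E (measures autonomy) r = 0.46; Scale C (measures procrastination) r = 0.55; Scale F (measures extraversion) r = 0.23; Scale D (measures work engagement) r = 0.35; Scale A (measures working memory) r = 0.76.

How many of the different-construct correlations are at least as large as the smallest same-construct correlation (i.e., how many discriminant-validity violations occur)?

0

Convergent (same construct = working memory): Scale A.
Smallest convergent = 0.76. Discriminant values: 0.16, 0.46, 0.55, 0.23, 0.35; count ≥ 0.76 → 0.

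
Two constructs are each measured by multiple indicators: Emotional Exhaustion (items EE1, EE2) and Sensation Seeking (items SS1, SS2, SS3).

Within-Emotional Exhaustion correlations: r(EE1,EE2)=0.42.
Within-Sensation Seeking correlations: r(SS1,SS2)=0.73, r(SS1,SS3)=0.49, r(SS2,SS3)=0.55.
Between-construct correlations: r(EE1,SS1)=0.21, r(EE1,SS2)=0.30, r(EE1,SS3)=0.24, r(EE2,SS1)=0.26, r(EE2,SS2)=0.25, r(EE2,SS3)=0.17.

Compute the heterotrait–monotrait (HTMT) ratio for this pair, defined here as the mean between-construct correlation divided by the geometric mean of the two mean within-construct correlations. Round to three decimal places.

Mean between = 1.43/6 = 0.2383.
Mean within-EE = 0.42/1 = 0.4200; mean within-SS = 1.77/3 = 0.5900.
Geometric mean = √(0.4200 × 0.5900) = 0.4978.
HTMT = 0.2383 / 0.4978 = 0.479.

0.479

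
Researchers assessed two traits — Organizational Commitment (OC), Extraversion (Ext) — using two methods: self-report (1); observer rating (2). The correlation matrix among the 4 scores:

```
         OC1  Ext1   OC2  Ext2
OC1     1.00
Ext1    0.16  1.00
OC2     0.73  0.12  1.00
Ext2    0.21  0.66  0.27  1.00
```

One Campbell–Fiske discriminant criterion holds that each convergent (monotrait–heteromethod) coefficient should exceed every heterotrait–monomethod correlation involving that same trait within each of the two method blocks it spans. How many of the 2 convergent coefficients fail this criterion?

0

Convergent coefficients and their comparison sets:
OC (methods 1·2): 0.73 vs {0.16, 0.27} → pass.
Ext (methods 1·2): 0.66 vs {0.16, 0.27} → pass.
0 of 2 fail.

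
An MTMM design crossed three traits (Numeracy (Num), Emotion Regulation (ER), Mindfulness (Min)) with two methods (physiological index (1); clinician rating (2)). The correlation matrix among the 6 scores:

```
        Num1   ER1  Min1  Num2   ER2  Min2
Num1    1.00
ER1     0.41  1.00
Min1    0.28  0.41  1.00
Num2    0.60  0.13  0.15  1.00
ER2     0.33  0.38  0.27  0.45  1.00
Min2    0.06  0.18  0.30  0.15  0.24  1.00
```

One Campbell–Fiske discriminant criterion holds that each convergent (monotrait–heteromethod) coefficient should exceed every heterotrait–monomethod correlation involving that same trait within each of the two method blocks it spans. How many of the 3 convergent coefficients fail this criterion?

Checking each validity diagonal entry against its comparison values:
Num (methods 1·2): 0.60 vs {0.41, 0.45, 0.28, 0.15} → pass.
ER (methods 1·2): 0.38 vs {0.41, 0.45, 0.41, 0.24} → fail.
Min (methods 1·2): 0.30 vs {0.28, 0.15, 0.41, 0.24} → fail.
2 of 3 fail.

2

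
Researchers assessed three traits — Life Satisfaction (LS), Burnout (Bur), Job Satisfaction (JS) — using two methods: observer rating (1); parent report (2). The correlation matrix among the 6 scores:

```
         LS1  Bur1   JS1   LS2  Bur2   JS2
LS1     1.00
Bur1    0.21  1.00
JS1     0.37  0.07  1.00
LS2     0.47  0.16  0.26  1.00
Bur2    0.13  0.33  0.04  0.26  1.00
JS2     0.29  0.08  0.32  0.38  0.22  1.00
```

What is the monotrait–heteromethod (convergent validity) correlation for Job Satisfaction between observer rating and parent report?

Same trait (JS), different methods: r(JS1, JS2) = 0.32.

0.32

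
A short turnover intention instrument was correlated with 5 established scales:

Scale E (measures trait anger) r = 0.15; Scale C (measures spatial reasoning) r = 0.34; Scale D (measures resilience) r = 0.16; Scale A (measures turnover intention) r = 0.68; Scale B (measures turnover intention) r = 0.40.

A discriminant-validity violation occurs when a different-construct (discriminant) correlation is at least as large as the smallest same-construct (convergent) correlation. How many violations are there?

0

Convergent (same construct = turnover intention): Scale A, Scale B.
Smallest convergent = 0.40. Discriminant values: 0.15, 0.34, 0.16; count ≥ 0.40 → 0.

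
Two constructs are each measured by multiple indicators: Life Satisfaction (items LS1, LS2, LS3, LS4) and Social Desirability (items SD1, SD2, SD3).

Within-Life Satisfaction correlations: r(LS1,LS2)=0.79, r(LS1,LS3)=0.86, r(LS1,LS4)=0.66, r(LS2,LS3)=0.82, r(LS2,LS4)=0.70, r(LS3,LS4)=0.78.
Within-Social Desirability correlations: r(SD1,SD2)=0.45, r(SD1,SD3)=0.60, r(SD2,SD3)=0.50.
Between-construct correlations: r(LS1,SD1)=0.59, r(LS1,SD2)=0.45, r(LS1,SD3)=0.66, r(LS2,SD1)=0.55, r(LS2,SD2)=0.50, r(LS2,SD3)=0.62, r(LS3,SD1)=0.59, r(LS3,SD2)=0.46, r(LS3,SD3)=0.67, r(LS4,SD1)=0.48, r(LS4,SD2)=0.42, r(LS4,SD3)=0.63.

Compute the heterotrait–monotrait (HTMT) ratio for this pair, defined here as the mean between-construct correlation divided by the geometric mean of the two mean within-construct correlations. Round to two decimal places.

0.88

Between-construct mean = 6.62/12 = 0.5517.
Mean within-LS = 4.61/6 = 0.7683; mean within-SD = 1.55/3 = 0.5167.
Geometric mean = √(0.7683 × 0.5167) = 0.6301.
HTMT = 0.5517 / 0.6301 = 0.88.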